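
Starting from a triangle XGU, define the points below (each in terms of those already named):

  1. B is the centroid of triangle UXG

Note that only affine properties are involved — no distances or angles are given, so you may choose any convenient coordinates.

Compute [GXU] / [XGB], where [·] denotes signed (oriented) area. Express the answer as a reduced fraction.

[GXU]:[XGB] = -3

Assign X = (0, 0), G = (1, 0), U = (0, 1) — the answer is frame-independent, so this choice is without loss of generality.
1. B is the centroid of triangle UXG ⇒ B = (1/3, 1/3)
2·[GXU] = -1, 2·[XGB] = 1/3
[GXU]:[XGB] = -1:1/3 = -3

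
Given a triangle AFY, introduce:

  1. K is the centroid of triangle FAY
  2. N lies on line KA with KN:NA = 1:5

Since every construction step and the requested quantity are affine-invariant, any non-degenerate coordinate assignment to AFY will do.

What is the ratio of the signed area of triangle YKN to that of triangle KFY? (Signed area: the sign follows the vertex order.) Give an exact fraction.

Set A = (0, 0), F = (1, 0), Y = (0, 1); any affine frame gives the same invariant.
1. K is the centroid of triangle FAY ⇒ K = (1/3, 1/3)
2. N lies on line KA with KN:NA = 1:5 ⇒ N = (5/18, 5/18)
2·[YKN] = -1/18, 2·[KFY] = 1/3
[YKN]:[KFY] = -1/18:1/3 = -1/6

[YKN]:[KFY] = -1/6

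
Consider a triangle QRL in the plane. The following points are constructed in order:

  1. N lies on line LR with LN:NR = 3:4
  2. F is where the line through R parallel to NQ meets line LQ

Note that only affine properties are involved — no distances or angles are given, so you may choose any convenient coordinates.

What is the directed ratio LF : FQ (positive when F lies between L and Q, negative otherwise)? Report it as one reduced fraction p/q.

Work in coordinates with Q = (0, 0), R = (1, 0), L = (0, 1).
1. N lies on line LR with LN:NR = 3:4 ⇒ N = (3/7, 4/7)
2. F is where the line through R parallel to NQ meets line LQ ⇒ F = (0, -4/3)
F = L + t·(Q−L) with t = 7/3, so LF:FQ = t:(1−t) = 7/3:-4/3

LF:FQ = -7/4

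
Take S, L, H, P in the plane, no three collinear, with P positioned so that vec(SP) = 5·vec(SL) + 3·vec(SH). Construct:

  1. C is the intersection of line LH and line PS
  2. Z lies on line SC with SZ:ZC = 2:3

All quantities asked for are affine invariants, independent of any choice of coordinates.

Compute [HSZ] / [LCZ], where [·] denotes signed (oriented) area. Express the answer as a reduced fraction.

Assign S = (0, 0), L = (1, 0), H = (0, 1), P = (5, 3) — the answer is frame-independent, so this choice is without loss of generality.
1. C is the intersection of line LH and line PS ⇒ C = (5/8, 3/8)
2. Z lies on line SC with SZ:ZC = 2:3 ⇒ Z = (1/4, 3/20)
2·[HSZ] = 1/4, 2·[LCZ] = 9/40
[HSZ]:[LCZ] = 1/4:9/40 = 10/9

[HSZ]:[LCZ] = 10/9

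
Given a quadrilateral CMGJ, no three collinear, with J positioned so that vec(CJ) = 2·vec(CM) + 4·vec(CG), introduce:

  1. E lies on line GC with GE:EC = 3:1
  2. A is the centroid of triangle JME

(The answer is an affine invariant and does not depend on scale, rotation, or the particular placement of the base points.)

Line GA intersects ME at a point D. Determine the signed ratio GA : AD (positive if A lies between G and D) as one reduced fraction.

Set C = (0, 0), M = (1, 0), G = (0, 1), J = (2, 4); any affine frame gives the same invariant.
1. E lies on line GC with GE:EC = 3:1 ⇒ E = (0, 1/4)
2. A is the centroid of triangle JME ⇒ A = (1, 17/12)
line GA meets ME at D = (-9/8, 17/32)
A = G + t·(D−G) with t = -8/9, so GA:AD = -8/9:17/9

GA:AD = -8/17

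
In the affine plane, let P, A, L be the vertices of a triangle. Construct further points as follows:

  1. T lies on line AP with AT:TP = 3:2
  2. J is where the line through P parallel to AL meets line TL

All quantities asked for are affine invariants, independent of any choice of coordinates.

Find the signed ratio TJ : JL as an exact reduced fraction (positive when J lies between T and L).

Set P = (0, 0), A = (1, 0), L = (0, 1); any affine frame gives the same invariant.
1. T lies on line AP with AT:TP = 3:2 ⇒ T = (2/5, 0)
2. J is where the line through P parallel to AL meets line TL ⇒ J = (2/3, -2/3)
J = T + t·(L−T) with t = -2/3, so TJ:JL = t:(1−t) = -2/3:5/3

TJ:JL = -2/5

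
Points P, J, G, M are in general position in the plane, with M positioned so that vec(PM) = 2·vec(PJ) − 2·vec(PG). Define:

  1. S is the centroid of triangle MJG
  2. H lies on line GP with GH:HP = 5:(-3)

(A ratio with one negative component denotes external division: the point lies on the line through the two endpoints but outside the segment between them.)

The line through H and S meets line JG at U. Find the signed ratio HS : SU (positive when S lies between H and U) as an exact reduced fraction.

HS:SU = 13/2

Work in coordinates with P = (0, 0), J = (1, 0), G = (0, 1), M = (2, -2).
1. S is the centroid of triangle MJG ⇒ S = (1, -1/3)
2. H lies on line GP with GH:HP = 5:(-3) ⇒ H = (0, -3/2)
line HS meets JG at U = (15/13, -2/13)
S = H + t·(U−H) with t = 13/15, so HS:SU = 13/15:2/15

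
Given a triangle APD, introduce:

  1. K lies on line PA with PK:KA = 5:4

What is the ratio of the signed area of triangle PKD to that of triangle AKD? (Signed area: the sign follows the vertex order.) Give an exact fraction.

Assign A = (0, 0), P = (1, 0), D = (0, 1) — the answer is frame-independent, so this choice is without loss of generality.
1. K lies on line PA with PK:KA = 5:4 ⇒ K = (4/9, 0)
2·[PKD] = -5/9, 2·[AKD] = 4/9
[PKD]:[AKD] = -5/9:4/9 = -5/4

[PKD]:[AKD] = -5/4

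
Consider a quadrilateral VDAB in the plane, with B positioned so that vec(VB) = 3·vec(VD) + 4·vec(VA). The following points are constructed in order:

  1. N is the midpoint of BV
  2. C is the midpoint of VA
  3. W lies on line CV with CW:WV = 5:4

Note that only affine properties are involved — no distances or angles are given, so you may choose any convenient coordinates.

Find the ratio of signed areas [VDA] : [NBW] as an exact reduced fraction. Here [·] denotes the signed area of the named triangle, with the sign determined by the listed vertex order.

Assign V = (0, 0), D = (1, 0), A = (0, 1), B = (3, 4) — the answer is frame-independent, so this choice is without loss of generality.
1. N is the midpoint of BV ⇒ N = (3/2, 2)
2. C is the midpoint of VA ⇒ C = (0, 1/2)
3. W lies on line CV with CW:WV = 5:4 ⇒ W = (0, 2/9)
2·[VDA] = 1, 2·[NBW] = 1/3
[VDA]:[NBW] = 1:1/3 = 3

[VDA]:[NBW] = 3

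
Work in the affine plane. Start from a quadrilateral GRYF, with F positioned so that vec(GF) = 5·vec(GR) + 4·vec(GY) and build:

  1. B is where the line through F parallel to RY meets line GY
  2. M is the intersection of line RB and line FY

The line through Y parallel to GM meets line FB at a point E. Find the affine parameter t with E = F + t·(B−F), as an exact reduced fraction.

Work in coordinates with G = (0, 0), R = (1, 0), Y = (0, 1), F = (5, 4).
1. B is where the line through F parallel to RY meets line GY ⇒ B = (0, 9)
2. M is the intersection of line RB and line FY ⇒ M = (5/6, 3/2)
through Y parallel to GM: direction (5/6, 3/2); meets FB at E = (20/7, 43/7)
E = F + t·(B−F) with t = 3/7

t = 3/7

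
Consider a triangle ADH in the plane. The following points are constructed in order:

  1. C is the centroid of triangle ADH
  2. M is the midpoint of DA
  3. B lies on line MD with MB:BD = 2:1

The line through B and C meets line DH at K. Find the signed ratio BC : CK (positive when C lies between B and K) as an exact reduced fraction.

Set A = (0, 0), D = (1, 0), H = (0, 1); any affine frame gives the same invariant.
1. C is the centroid of triangle ADH ⇒ C = (1/3, 1/3)
2. M is the midpoint of DA ⇒ M = (1/2, 0)
3. B lies on line MD with MB:BD = 2:1 ⇒ B = (5/6, 0)
line BC meets DH at K = (4/3, -1/3)
C = B + t·(K−B) with t = -1, so BC:CK = -1:2

BC:CK = -1/2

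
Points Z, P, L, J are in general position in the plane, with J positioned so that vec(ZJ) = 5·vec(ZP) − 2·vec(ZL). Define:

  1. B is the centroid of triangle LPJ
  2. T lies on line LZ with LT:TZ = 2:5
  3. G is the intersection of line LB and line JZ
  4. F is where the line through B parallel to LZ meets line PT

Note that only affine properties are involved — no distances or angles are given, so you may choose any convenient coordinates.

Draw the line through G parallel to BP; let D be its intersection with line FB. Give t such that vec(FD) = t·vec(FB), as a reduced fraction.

Set Z = (0, 0), P = (1, 0), L = (0, 1), J = (5, -2); any affine frame gives the same invariant.
1. B is the centroid of triangle LPJ ⇒ B = (2, -1/3)
2. T lies on line LZ with LT:TZ = 2:5 ⇒ T = (0, 5/7)
3. G is the intersection of line LB and line JZ ⇒ G = (15/4, -3/2)
4. F is where the line through B parallel to LZ meets line PT ⇒ F = (2, -5/7)
through G parallel to BP: direction (-1, 1/3); meets FB at D = (2, -11/12)
D = F + t·(B−F) with t = -17/32

t = -17/32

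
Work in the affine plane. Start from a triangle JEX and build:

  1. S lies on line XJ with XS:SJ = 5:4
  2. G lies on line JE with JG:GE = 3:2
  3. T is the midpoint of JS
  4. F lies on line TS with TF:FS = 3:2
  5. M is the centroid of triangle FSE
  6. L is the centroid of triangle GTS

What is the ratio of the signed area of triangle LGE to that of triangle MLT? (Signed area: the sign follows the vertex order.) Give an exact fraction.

[LGE]:[MLT] = -10

Work in coordinates with J = (0, 0), E = (1, 0), X = (0, 1).
1. S lies on line XJ with XS:SJ = 5:4 ⇒ S = (0, 4/9)
2. G lies on line JE with JG:GE = 3:2 ⇒ G = (3/5, 0)
3. T is the midpoint of JS ⇒ T = (0, 2/9)
4. F lies on line TS with TF:FS = 3:2 ⇒ F = (0, 16/45)
5. M is the centroid of triangle FSE ⇒ M = (1/3, 4/15)
6. L is the centroid of triangle GTS ⇒ L = (1/5, 2/9)
2·[LGE] = 4/45, 2·[MLT] = -2/225
[LGE]:[MLT] = 4/45:-2/225 = -10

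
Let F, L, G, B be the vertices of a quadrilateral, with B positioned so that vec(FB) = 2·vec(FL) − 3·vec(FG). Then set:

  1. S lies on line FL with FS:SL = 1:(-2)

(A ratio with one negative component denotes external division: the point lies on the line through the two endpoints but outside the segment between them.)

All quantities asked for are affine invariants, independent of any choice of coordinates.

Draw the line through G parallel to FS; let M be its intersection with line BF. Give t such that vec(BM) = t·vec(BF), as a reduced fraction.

Work in coordinates with F = (0, 0), L = (1, 0), G = (0, 1), B = (2, -3).
1. S lies on line FL with FS:SL = 1:(-2) ⇒ S = (-1, 0)
through G parallel to FS: direction (-1, 0); meets BF at M = (-2/3, 1)
M = B + t·(F−B) with t = 4/3

t = 4/3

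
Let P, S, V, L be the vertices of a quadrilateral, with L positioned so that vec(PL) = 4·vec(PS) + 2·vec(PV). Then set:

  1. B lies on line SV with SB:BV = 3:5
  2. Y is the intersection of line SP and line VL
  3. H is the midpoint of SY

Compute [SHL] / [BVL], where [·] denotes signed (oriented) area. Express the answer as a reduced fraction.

Work in coordinates with P = (0, 0), S = (1, 0), V = (0, 1), L = (4, 2).
1. B lies on line SV with SB:BV = 3:5 ⇒ B = (5/8, 3/8)
2. Y is the intersection of line SP and line VL ⇒ Y = (-4, 0)
3. H is the midpoint of SY ⇒ H = (-3/2, 0)
2·[SHL] = -5, 2·[BVL] = -25/8
[SHL]:[BVL] = -5:-25/8 = 8/5

[SHL]:[BVL] = 8/5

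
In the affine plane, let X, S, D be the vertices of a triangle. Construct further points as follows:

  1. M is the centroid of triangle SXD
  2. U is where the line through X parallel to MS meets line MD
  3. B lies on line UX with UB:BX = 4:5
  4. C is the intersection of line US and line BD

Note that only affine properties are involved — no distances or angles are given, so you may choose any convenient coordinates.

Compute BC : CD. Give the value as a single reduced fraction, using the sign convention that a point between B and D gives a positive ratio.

Work in coordinates with X = (0, 0), S = (1, 0), D = (0, 1).
1. M is the centroid of triangle SXD ⇒ M = (1/3, 1/3)
2. U is where the line through X parallel to MS meets line MD ⇒ U = (2/3, -1/3)
3. B lies on line UX with UB:BX = 4:5 ⇒ B = (10/27, -5/27)
4. C is the intersection of line US and line BD ⇒ C = (10/21, -11/21)
C = B + t·(D−B) with t = -2/7, so BC:CD = t:(1−t) = -2/7:9/7

BC:CD = -2/9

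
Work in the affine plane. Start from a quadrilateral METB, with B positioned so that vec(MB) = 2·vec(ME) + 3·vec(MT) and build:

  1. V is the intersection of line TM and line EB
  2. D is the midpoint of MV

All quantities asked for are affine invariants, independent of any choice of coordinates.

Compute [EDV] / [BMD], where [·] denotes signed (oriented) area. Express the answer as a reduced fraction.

Work in coordinates with M = (0, 0), E = (1, 0), T = (0, 1), B = (2, 3).
1. V is the intersection of line TM and line EB ⇒ V = (0, -3)
2. D is the midpoint of MV ⇒ D = (0, -3/2)
2·[EDV] = 3/2, 2·[BMD] = 3
[EDV]:[BMD] = 3/2:3 = 1/2

[EDV]:[BMD] = 1/2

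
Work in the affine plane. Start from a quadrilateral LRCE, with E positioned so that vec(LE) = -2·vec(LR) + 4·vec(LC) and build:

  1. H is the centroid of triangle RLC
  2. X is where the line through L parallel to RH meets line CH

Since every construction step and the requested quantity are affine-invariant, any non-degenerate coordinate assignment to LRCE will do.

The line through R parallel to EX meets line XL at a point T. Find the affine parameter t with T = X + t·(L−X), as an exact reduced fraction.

Choose coordinates L = (0, 0), R = (1, 0), C = (0, 1), E = (-2, 4).
1. H is the centroid of triangle RLC ⇒ H = (1/3, 1/3)
2. X is where the line through L parallel to RH meets line CH ⇒ X = (2/3, -1/3)
through R parallel to EX: direction (8/3, -13/3); meets XL at T = (13/9, -13/18)
T = X + t·(L−X) with t = -7/6

t = -7/6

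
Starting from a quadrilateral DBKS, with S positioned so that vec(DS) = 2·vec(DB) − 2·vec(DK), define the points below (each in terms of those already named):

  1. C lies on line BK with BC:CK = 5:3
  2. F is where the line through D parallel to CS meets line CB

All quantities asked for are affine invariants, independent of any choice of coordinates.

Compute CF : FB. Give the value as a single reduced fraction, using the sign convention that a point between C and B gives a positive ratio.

Assign D = (0, 0), B = (1, 0), K = (0, 1), S = (2, -2) — the answer is frame-independent, so this choice is without loss of generality.
1. C lies on line BK with BC:CK = 5:3 ⇒ C = (3/8, 5/8)
2. F is where the line through D parallel to CS meets line CB ⇒ F = (-13/8, 21/8)
F = C + t·(B−C) with t = -16/5, so CF:FB = t:(1−t) = -16/5:21/5

CF:FB = -16/21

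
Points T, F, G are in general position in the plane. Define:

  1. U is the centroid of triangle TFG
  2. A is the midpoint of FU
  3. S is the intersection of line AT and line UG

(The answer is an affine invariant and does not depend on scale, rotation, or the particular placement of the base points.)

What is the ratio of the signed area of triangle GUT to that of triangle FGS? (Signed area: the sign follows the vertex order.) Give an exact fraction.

[GUT]:[FGS] = -3/4

Set T = (0, 0), F = (1, 0), G = (0, 1); any affine frame gives the same invariant.
1. U is the centroid of triangle TFG ⇒ U = (1/3, 1/3)
2. A is the midpoint of FU ⇒ A = (2/3, 1/6)
3. S is the intersection of line AT and line UG ⇒ S = (4/9, 1/9)
2·[GUT] = -1/3, 2·[FGS] = 4/9
[GUT]:[FGS] = -1/3:4/9 = -3/4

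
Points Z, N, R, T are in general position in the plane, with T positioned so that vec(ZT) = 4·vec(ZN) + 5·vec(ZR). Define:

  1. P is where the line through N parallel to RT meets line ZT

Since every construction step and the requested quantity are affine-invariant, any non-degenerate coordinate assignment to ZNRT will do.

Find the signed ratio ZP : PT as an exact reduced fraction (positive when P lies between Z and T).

Assign Z = (0, 0), N = (1, 0), R = (0, 1), T = (4, 5) — the answer is frame-independent, so this choice is without loss of generality.
1. P is where the line through N parallel to RT meets line ZT ⇒ P = (-4, -5)
P = Z + t·(T−Z) with t = -1, so ZP:PT = t:(1−t) = -1:2

ZP:PT = -1/2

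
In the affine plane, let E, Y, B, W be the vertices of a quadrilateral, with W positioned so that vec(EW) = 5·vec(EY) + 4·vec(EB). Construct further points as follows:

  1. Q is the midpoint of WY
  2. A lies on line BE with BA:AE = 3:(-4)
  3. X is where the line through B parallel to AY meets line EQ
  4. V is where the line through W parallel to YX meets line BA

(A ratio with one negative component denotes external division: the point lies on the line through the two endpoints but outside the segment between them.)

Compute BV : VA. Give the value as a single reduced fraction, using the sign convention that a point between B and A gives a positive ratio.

Choose coordinates E = (0, 0), Y = (1, 0), B = (0, 1), W = (5, 4).
1. Q is the midpoint of WY ⇒ Q = (3, 2)
2. A lies on line BE with BA:AE = 3:(-4) ⇒ A = (0, 4)
3. X is where the line through B parallel to AY meets line EQ ⇒ X = (3/14, 1/7)
4. V is where the line through W parallel to YX meets line BA ⇒ V = (0, 54/11)
V = B + t·(A−B) with t = 43/33, so BV:VA = t:(1−t) = 43/33:-10/33

BV:VA = -43/10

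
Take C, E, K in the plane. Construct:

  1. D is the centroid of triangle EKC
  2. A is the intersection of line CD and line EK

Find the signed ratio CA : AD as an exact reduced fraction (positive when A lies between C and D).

Set C = (0, 0), E = (1, 0), K = (0, 1); any affine frame gives the same invariant.
1. D is the centroid of triangle EKC ⇒ D = (1/3, 1/3)
2. A is the intersection of line CD and line EK ⇒ A = (1/2, 1/2)
A = C + t·(D−C) with t = 3/2, so CA:AD = t:(1−t) = 3/2:-1/2

CA:AD = -3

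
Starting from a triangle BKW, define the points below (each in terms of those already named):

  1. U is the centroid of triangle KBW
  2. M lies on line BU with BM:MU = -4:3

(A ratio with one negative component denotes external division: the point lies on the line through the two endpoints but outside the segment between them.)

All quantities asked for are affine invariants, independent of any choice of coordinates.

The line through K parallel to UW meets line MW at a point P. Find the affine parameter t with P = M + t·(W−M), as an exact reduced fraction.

Work in coordinates with B = (0, 0), K = (1, 0), W = (0, 1).
1. U is the centroid of triangle KBW ⇒ U = (1/3, 1/3)
2. M lies on line BU with BM:MU = -4:3 ⇒ M = (4/3, 4/3)
through K parallel to UW: direction (-1/3, 2/3); meets MW at P = (4/9, 10/9)
P = M + t·(W−M) with t = 2/3

t = 2/3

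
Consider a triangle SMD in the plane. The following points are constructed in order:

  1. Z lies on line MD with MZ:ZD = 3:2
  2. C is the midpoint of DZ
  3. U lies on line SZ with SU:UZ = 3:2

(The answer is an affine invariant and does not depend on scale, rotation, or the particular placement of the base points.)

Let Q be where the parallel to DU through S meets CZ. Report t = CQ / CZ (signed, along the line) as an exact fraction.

Choose coordinates S = (0, 0), M = (1, 0), D = (0, 1).
1. Z lies on line MD with MZ:ZD = 3:2 ⇒ Z = (2/5, 3/5)
2. C is the midpoint of DZ ⇒ C = (1/5, 4/5)
3. U lies on line SZ with SU:UZ = 3:2 ⇒ U = (6/25, 9/25)
through S parallel to DU: direction (6/25, -16/25); meets CZ at Q = (-3/5, 8/5)
Q = C + t·(Z−C) with t = -4

t = -4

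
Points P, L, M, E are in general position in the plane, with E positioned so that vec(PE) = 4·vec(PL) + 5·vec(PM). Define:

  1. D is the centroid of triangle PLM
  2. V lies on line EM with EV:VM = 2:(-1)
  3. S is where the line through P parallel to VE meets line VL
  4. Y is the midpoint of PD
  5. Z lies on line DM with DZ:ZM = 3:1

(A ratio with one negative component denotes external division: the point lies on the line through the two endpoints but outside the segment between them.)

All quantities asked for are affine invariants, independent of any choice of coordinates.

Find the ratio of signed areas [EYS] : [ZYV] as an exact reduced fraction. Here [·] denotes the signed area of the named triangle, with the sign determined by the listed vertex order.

[EYS]:[ZYV] = 40/73

Assign P = (0, 0), L = (1, 0), M = (0, 1), E = (4, 5) — the answer is frame-independent, so this choice is without loss of generality.
1. D is the centroid of triangle PLM ⇒ D = (1/3, 1/3)
2. V lies on line EM with EV:VM = 2:(-1) ⇒ V = (-4, -3)
3. S is where the line through P parallel to VE meets line VL ⇒ S = (-3/2, -3/2)
4. Y is the midpoint of PD ⇒ Y = (1/6, 1/6)
5. Z lies on line DM with DZ:ZM = 3:1 ⇒ Z = (1/12, 5/6)
2·[EYS] = -5/3, 2·[ZYV] = -73/24
[EYS]:[ZYV] = -5/3:-73/24 = 40/73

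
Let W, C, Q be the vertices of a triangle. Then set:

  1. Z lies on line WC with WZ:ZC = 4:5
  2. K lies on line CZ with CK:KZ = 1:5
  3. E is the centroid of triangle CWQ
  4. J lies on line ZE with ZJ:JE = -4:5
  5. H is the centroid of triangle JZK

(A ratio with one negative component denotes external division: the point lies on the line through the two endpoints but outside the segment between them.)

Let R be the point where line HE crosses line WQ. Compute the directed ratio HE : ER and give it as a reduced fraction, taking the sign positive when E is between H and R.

HE:ER = 67/54

Work in coordinates with W = (0, 0), C = (1, 0), Q = (0, 1).
1. Z lies on line WC with WZ:ZC = 4:5 ⇒ Z = (4/9, 0)
2. K lies on line CZ with CK:KZ = 1:5 ⇒ K = (49/54, 0)
3. E is the centroid of triangle CWQ ⇒ E = (1/3, 1/3)
4. J lies on line ZE with ZJ:JE = -4:5 ⇒ J = (8/9, -4/3)
5. H is the centroid of triangle JZK ⇒ H = (121/162, -4/9)
line HE meets WQ at R = (0, 193/201)
E = H + t·(R−H) with t = 67/121, so HE:ER = 67/121:54/121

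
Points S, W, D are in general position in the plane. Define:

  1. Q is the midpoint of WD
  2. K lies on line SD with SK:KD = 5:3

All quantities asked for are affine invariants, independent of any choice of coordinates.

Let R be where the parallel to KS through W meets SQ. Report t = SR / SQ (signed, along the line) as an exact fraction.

Work in coordinates with S = (0, 0), W = (1, 0), D = (0, 1).
1. Q is the midpoint of WD ⇒ Q = (1/2, 1/2)
2. K lies on line SD with SK:KD = 5:3 ⇒ K = (0, 5/8)
through W parallel to KS: direction (0, -5/8); meets SQ at R = (1, 1)
R = S + t·(Q−S) with t = 2

t = 2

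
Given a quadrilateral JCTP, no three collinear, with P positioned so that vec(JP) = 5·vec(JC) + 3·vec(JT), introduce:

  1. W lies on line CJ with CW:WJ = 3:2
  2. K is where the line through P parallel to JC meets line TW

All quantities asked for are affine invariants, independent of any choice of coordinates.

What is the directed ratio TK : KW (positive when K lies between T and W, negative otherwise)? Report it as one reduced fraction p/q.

TK:KW = -2/3

Work in coordinates with J = (0, 0), C = (1, 0), T = (0, 1), P = (5, 3).
1. W lies on line CJ with CW:WJ = 3:2 ⇒ W = (2/5, 0)
2. K is where the line through P parallel to JC meets line TW ⇒ K = (-4/5, 3)
K = T + t·(W−T) with t = -2, so TK:KW = t:(1−t) = -2:3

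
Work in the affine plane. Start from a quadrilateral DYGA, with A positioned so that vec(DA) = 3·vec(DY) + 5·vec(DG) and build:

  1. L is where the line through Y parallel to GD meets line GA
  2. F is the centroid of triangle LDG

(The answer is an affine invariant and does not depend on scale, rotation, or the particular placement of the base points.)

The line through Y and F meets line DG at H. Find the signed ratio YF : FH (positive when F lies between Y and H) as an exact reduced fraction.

Set D = (0, 0), Y = (1, 0), G = (0, 1), A = (3, 5); any affine frame gives the same invariant.
1. L is where the line through Y parallel to GD meets line GA ⇒ L = (1, 7/3)
2. F is the centroid of triangle LDG ⇒ F = (1/3, 10/9)
line YF meets DG at H = (0, 5/3)
F = Y + t·(H−Y) with t = 2/3, so YF:FH = 2/3:1/3

YF:FH = 2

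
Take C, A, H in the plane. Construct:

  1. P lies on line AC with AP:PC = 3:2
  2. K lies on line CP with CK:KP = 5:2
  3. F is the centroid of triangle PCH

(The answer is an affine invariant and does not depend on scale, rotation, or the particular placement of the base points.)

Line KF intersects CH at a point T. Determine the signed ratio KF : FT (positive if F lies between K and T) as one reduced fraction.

Set C = (0, 0), A = (1, 0), H = (0, 1); any affine frame gives the same invariant.
1. P lies on line AC with AP:PC = 3:2 ⇒ P = (2/5, 0)
2. K lies on line CP with CK:KP = 5:2 ⇒ K = (2/7, 0)
3. F is the centroid of triangle PCH ⇒ F = (2/15, 1/3)
line KF meets CH at T = (0, 5/8)
F = K + t·(T−K) with t = 8/15, so KF:FT = 8/15:7/15

KF:FT = 8/7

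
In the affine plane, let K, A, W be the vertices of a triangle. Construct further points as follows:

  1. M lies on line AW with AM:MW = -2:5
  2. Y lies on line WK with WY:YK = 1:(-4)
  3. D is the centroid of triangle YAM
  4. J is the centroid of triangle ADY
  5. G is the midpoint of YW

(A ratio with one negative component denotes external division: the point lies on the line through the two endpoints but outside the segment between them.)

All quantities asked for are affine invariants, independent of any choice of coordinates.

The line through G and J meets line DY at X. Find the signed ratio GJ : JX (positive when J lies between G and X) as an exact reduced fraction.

GJ:JX = 5

Work in coordinates with K = (0, 0), A = (1, 0), W = (0, 1).
1. M lies on line AW with AM:MW = -2:5 ⇒ M = (5/3, -2/3)
2. Y lies on line WK with WY:YK = 1:(-4) ⇒ Y = (0, 4/3)
3. D is the centroid of triangle YAM ⇒ D = (8/9, 2/9)
4. J is the centroid of triangle ADY ⇒ J = (17/27, 14/27)
5. G is the midpoint of YW ⇒ G = (0, 7/6)
line GJ meets DY at X = (34/45, 7/18)
J = G + t·(X−G) with t = 5/6, so GJ:JX = 5/6:1/6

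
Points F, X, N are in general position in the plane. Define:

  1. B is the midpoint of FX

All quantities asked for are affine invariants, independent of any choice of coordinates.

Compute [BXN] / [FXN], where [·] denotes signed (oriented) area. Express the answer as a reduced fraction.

Choose coordinates F = (0, 0), X = (1, 0), N = (0, 1).
1. B is the midpoint of FX ⇒ B = (1/2, 0)
2·[BXN] = 1/2, 2·[FXN] = 1
[BXN]:[FXN] = 1/2:1 = 1/2

[BXN]:[FXN] = 1/2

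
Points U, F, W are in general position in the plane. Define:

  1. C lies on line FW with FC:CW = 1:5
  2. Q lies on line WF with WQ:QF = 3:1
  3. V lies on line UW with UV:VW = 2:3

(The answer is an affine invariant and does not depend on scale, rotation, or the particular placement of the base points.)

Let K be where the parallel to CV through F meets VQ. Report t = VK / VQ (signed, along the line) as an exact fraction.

Assign U = (0, 0), F = (1, 0), W = (0, 1) — the answer is frame-independent, so this choice is without loss of generality.
1. C lies on line FW with FC:CW = 1:5 ⇒ C = (5/6, 1/6)
2. Q lies on line WF with WQ:QF = 3:1 ⇒ Q = (3/4, 1/4)
3. V lies on line UW with UV:VW = 2:3 ⇒ V = (0, 2/5)
through F parallel to CV: direction (-5/6, 7/30); meets VQ at K = (-3/2, 7/10)
K = V + t·(Q−V) with t = -2

t = -2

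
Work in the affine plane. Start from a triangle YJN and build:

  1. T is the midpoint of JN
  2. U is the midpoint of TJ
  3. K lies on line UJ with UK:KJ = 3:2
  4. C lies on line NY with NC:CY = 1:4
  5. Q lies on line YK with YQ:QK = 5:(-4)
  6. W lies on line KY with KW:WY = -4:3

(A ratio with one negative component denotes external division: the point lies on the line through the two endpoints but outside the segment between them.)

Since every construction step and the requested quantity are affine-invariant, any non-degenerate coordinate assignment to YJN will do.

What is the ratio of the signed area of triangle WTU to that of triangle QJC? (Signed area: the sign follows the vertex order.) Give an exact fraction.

Work in coordinates with Y = (0, 0), J = (1, 0), N = (0, 1).
1. T is the midpoint of JN ⇒ T = (1/2, 1/2)
2. U is the midpoint of TJ ⇒ U = (3/4, 1/4)
3. K lies on line UJ with UK:KJ = 3:2 ⇒ K = (9/10, 1/10)
4. C lies on line NY with NC:CY = 1:4 ⇒ C = (0, 4/5)
5. Q lies on line YK with YQ:QK = 5:(-4) ⇒ Q = (9/2, 1/2)
6. W lies on line KY with KW:WY = -4:3 ⇒ W = (-27/10, -3/10)
2·[WTU] = -1, 2·[QJC] = -33/10
[WTU]:[QJC] = -1:-33/10 = 10/33

[WTU]:[QJC] = 10/33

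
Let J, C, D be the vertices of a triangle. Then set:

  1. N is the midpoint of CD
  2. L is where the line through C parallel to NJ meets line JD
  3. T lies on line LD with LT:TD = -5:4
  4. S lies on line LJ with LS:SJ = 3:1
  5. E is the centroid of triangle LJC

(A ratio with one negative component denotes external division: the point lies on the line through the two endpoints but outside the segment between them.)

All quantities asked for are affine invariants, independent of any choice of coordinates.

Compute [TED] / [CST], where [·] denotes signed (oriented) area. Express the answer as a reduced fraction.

Assign J = (0, 0), C = (1, 0), D = (0, 1) — the answer is frame-independent, so this choice is without loss of generality.
1. N is the midpoint of CD ⇒ N = (1/2, 1/2)
2. L is where the line through C parallel to NJ meets line JD ⇒ L = (0, -1)
3. T lies on line LD with LT:TD = -5:4 ⇒ T = (0, 9)
4. S lies on line LJ with LS:SJ = 3:1 ⇒ S = (0, -1/4)
5. E is the centroid of triangle LJC ⇒ E = (1/3, -1/3)
2·[TED] = -8/3, 2·[CST] = -37/4
[TED]:[CST] = -8/3:-37/4 = 32/111

[TED]:[CST] = 32/111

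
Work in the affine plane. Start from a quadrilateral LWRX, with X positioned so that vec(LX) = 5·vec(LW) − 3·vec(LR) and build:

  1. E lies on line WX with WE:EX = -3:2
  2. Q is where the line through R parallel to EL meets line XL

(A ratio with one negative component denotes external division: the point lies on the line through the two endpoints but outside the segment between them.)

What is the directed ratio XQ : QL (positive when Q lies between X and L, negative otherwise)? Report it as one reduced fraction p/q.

Choose coordinates L = (0, 0), W = (1, 0), R = (0, 1), X = (5, -3).
1. E lies on line WX with WE:EX = -3:2 ⇒ E = (13, -9)
2. Q is where the line through R parallel to EL meets line XL ⇒ Q = (65/6, -13/2)
Q = X + t·(L−X) with t = -7/6, so XQ:QL = t:(1−t) = -7/6:13/6

XQ:QL = -7/13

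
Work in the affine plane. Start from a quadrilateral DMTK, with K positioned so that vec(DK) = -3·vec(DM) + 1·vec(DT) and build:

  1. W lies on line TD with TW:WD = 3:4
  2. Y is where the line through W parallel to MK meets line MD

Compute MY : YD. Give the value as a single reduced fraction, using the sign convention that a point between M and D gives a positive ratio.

Choose coordinates D = (0, 0), M = (1, 0), T = (0, 1), K = (-3, 1).
1. W lies on line TD with TW:WD = 3:4 ⇒ W = (0, 4/7)
2. Y is where the line through W parallel to MK meets line MD ⇒ Y = (16/7, 0)
Y = M + t·(D−M) with t = -9/7, so MY:YD = t:(1−t) = -9/7:16/7

MY:YD = -9/16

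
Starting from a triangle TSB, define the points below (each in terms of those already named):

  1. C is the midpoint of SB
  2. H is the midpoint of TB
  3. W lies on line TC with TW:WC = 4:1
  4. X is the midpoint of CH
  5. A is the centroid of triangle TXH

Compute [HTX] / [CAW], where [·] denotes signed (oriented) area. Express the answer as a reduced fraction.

Work in coordinates with T = (0, 0), S = (1, 0), B = (0, 1).
1. C is the midpoint of SB ⇒ C = (1/2, 1/2)
2. H is the midpoint of TB ⇒ H = (0, 1/2)
3. W lies on line TC with TW:WC = 4:1 ⇒ W = (2/5, 2/5)
4. X is the midpoint of CH ⇒ X = (1/4, 1/2)
5. A is the centroid of triangle TXH ⇒ A = (1/12, 1/3)
2·[HTX] = 1/8, 2·[CAW] = 1/40
[HTX]:[CAW] = 1/8:1/40 = 5

[HTX]:[CAW] = 5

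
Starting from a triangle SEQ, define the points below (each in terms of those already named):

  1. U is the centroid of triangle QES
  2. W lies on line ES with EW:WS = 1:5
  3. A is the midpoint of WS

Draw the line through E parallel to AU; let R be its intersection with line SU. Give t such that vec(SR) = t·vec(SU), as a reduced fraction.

Assign S = (0, 0), E = (1, 0), Q = (0, 1) — the answer is frame-independent, so this choice is without loss of generality.
1. U is the centroid of triangle QES ⇒ U = (1/3, 1/3)
2. W lies on line ES with EW:WS = 1:5 ⇒ W = (5/6, 0)
3. A is the midpoint of WS ⇒ A = (5/12, 0)
through E parallel to AU: direction (-1/12, 1/3); meets SU at R = (4/5, 4/5)
R = S + t·(U−S) with t = 12/5

t = 12/5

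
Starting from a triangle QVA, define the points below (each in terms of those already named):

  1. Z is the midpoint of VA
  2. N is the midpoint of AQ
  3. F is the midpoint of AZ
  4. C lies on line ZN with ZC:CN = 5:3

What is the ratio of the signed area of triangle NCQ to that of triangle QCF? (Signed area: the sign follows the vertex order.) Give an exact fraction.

Work in coordinates with Q = (0, 0), V = (1, 0), A = (0, 1).
1. Z is the midpoint of VA ⇒ Z = (1/2, 1/2)
2. N is the midpoint of AQ ⇒ N = (0, 1/2)
3. F is the midpoint of AZ ⇒ F = (1/4, 3/4)
4. C lies on line ZN with ZC:CN = 5:3 ⇒ C = (3/16, 1/2)
2·[NCQ] = -3/32, 2·[QCF] = 1/64
[NCQ]:[QCF] = -3/32:1/64 = -6

[NCQ]:[QCF] = -6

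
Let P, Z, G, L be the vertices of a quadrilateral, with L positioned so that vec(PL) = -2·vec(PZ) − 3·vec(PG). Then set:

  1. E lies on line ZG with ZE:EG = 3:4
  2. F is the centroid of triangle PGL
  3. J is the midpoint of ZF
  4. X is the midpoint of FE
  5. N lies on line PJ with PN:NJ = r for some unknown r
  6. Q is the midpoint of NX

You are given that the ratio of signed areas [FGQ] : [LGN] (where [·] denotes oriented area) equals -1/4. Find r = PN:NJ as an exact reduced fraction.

r = -2/3

Choose coordinates P = (0, 0), Z = (1, 0), G = (0, 1), L = (-2, -3).
1. E lies on line ZG with ZE:EG = 3:4 ⇒ E = (4/7, 3/7)
2. F is the centroid of triangle PGL ⇒ F = (-2/3, -2/3)
3. J is the midpoint of ZF ⇒ J = (1/6, -1/3)
4. X is the midpoint of FE ⇒ X = (-1/21, -5/42)
5. With PN:NJ = r, write λ = r/(r+1) so N = P + λ·(J−P); N is affine-linear in λ
6. Q is the midpoint of NX ⇒ Q is an affine combination of earlier points and hence also affine-linear in λ
Every point depending on N is an affine combination of N and λ-independent points, so each such coordinate is linear in λ; the λ² term in each signed area is a multiple of (J−P)×(J−P) = 0, so 2·[FGQ] and 2·[LGN] are each linear in λ. Evaluating at λ=0 and λ=1:
  2·[FGQ] = -1/4·λ − 2/3,   2·[LGN] = -4/3·λ − 2
So [FGQ]:[LGN] = (-1/4·λ − 2/3) / (-4/3·λ − 2). Setting this equal to -1/4:
  -1/4·λ − 2/3 = -1/4·(-4/3·λ − 2)  ⇒  λ = -2
Then r = λ/(1−λ) = (-2)/(3) = -2/3. Check: with r = -2/3, N = (-1/3, 2/3) and [FGQ]:[LGN] = -1/4 as required.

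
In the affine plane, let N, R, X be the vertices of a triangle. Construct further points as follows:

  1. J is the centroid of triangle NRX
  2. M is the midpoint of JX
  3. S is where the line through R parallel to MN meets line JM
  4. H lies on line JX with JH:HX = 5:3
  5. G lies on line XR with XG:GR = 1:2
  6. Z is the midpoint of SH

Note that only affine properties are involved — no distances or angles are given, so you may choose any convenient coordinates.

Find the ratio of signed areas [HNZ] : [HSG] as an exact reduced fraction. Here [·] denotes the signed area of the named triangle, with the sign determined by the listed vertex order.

[HNZ]:[HSG] = 3/2

Set N = (0, 0), R = (1, 0), X = (0, 1); any affine frame gives the same invariant.
1. J is the centroid of triangle NRX ⇒ J = (1/3, 1/3)
2. M is the midpoint of JX ⇒ M = (1/6, 2/3)
3. S is where the line through R parallel to MN meets line JM ⇒ S = (5/6, -2/3)
4. H lies on line JX with JH:HX = 5:3 ⇒ H = (1/8, 3/4)
5. G lies on line XR with XG:GR = 1:2 ⇒ G = (1/3, 2/3)
6. Z is the midpoint of SH ⇒ Z = (23/48, 1/24)
2·[HNZ] = 17/48, 2·[HSG] = 17/72
[HNZ]:[HSG] = 17/48:17/72 = 3/2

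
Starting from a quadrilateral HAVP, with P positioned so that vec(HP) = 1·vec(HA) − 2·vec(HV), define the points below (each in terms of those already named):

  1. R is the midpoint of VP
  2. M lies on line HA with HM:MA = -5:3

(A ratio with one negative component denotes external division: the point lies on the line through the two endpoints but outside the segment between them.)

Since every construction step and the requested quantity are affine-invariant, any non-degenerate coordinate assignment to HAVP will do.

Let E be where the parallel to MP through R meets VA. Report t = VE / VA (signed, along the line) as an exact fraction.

t = 13/14

Set H = (0, 0), A = (1, 0), V = (0, 1), P = (1, -2); any affine frame gives the same invariant.
1. R is the midpoint of VP ⇒ R = (1/2, -1/2)
2. M lies on line HA with HM:MA = -5:3 ⇒ M = (5/2, 0)
through R parallel to MP: direction (-3/2, -2); meets VA at E = (13/14, 1/14)
E = V + t·(A−V) with t = 13/14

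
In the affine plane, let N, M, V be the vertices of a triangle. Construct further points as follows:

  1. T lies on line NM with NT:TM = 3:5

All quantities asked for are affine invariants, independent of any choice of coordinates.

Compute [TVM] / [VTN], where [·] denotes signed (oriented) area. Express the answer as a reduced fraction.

[TVM]:[VTN] = 5/3

Set N = (0, 0), M = (1, 0), V = (0, 1); any affine frame gives the same invariant.
1. T lies on line NM with NT:TM = 3:5 ⇒ T = (3/8, 0)
2·[TVM] = -5/8, 2·[VTN] = -3/8
[TVM]:[VTN] = -5/8:-3/8 = 5/3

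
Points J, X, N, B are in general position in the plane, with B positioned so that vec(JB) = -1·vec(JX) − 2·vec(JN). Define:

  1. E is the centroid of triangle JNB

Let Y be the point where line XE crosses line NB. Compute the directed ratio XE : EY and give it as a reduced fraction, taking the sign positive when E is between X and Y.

XE:EY = 11

Choose coordinates J = (0, 0), X = (1, 0), N = (0, 1), B = (-1, -2).
1. E is the centroid of triangle JNB ⇒ E = (-1/3, -1/3)
line XE meets NB at Y = (-5/11, -4/11)
E = X + t·(Y−X) with t = 11/12, so XE:EY = 11/12:1/12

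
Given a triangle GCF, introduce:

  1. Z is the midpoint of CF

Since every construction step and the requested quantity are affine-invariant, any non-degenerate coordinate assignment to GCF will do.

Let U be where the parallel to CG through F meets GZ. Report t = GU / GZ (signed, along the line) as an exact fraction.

Set G = (0, 0), C = (1, 0), F = (0, 1); any affine frame gives the same invariant.
1. Z is the midpoint of CF ⇒ Z = (1/2, 1/2)
through F parallel to CG: direction (-1, 0); meets GZ at U = (1, 1)
U = G + t·(Z−G) with t = 2

t = 2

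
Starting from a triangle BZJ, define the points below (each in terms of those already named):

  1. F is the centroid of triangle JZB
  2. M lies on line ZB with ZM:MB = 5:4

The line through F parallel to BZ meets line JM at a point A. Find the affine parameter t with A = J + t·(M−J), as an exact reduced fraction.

Assign B = (0, 0), Z = (1, 0), J = (0, 1) — the answer is frame-independent, so this choice is without loss of generality.
1. F is the centroid of triangle JZB ⇒ F = (1/3, 1/3)
2. M lies on line ZB with ZM:MB = 5:4 ⇒ M = (4/9, 0)
through F parallel to BZ: direction (1, 0); meets JM at A = (8/27, 1/3)
A = J + t·(M−J) with t = 2/3

t = 2/3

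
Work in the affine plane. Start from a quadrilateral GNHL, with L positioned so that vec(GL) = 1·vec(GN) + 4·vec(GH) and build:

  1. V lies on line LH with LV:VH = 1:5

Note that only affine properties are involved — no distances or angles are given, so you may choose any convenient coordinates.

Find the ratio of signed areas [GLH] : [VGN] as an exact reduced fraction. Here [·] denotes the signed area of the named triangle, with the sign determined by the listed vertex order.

[GLH]:[VGN] = 2/7

Choose coordinates G = (0, 0), N = (1, 0), H = (0, 1), L = (1, 4).
1. V lies on line LH with LV:VH = 1:5 ⇒ V = (5/6, 7/2)
2·[GLH] = 1, 2·[VGN] = 7/2
[GLH]:[VGN] = 1:7/2 = 2/7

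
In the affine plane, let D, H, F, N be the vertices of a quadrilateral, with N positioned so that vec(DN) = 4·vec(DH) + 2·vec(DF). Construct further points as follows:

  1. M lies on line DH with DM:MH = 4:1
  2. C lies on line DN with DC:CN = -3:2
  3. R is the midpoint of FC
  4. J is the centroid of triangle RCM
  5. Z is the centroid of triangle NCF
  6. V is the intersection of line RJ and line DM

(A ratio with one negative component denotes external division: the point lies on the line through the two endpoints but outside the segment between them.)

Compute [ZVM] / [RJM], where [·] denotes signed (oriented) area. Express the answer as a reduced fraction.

[ZVM]:[RJM] = 9

Choose coordinates D = (0, 0), H = (1, 0), F = (0, 1), N = (4, 2).
1. M lies on line DH with DM:MH = 4:1 ⇒ M = (4/5, 0)
2. C lies on line DN with DC:CN = -3:2 ⇒ C = (12, 6)
3. R is the midpoint of FC ⇒ R = (6, 7/2)
4. J is the centroid of triangle RCM ⇒ J = (94/15, 19/6)
5. Z is the centroid of triangle NCF ⇒ Z = (16/3, 3)
6. V is the intersection of line RJ and line DM ⇒ V = (44/5, 0)
2·[ZVM] = -24, 2·[RJM] = -8/3
[ZVM]:[RJM] = -24:-8/3 = 9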